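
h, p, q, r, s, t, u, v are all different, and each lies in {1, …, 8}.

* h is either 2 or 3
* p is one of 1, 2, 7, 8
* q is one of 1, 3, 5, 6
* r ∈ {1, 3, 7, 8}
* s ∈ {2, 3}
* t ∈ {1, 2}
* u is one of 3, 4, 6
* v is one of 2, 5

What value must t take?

The 8 variables together cover exactly {1, 2, 3, 4, 5, 6, 7, 8} — 8 values for 8 variables — and 4 appears only in u's list, so u = 4.
The 7 still-open variables together cover exactly {1, 2, 3, 5, 6, 7, 8} — 7 values for 7 variables — and 6 appears only in q's list, so q = 6.
The 6 still-open variables together cover exactly {1, 2, 3, 5, 7, 8} — 6 values for 6 variables — and 5 appears only in v's list, so v = 5.
h and s share exactly the 2 values {2, 3}; by pigeonhole those values go to them, so strike 2, 3 from p, r, t.
So t = 1.

1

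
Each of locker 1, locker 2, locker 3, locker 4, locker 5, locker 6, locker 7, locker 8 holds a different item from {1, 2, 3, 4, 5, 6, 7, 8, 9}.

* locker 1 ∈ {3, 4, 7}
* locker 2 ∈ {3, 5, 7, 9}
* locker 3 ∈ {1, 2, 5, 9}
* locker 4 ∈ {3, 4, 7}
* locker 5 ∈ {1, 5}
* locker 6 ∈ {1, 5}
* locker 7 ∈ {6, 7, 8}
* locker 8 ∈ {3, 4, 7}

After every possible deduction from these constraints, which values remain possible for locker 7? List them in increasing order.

The 2 variables locker 5 and locker 6 are confined to {1, 5}, which locks those values in; drop them from locker 2, locker 3.
locker 1, locker 4, locker 8 between them cover only {3, 4, 7} — a naked triple. Remove those values from locker 2, locker 7.
That leaves locker 2 = 9. Remove 9 from locker 3.
locker 3's domain is down to {2}, so locker 3 = 2.
No further eliminations apply; locker 7 can still be any of 6, 8.

6, 8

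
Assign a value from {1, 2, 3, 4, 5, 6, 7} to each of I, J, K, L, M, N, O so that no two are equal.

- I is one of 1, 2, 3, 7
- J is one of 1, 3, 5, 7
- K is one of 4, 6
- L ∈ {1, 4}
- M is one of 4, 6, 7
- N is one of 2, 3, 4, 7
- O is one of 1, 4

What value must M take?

The 7 variables together cover exactly {1, 2, 3, 4, 5, 6, 7} — 7 values for 7 variables — and 5 appears only in J's list, so J = 5.
L and O between them cover only {1, 4} — a naked pair. Remove those values from I, K, M, N.
K must be 6 (only option left). So M can't be 6.
So M = 7.

7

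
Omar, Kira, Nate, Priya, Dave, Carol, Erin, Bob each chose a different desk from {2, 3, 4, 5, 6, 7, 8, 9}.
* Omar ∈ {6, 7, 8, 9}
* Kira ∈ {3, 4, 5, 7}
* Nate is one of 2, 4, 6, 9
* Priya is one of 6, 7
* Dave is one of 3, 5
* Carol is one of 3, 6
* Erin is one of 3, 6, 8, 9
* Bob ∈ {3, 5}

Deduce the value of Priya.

7

The 8 variables draw from only 8 values {2, 3, 4, 5, 6, 7, 8, 9}, so each is used; only Nate can be 2, hence Nate = 2.
The 7 still-open variables draw from only 7 values {3, 4, 5, 6, 7, 8, 9}, so each is used; only Kira can be 4, hence Kira = 4.
Dave and Bob share exactly the 2 values {3, 5}; by pigeonhole those values go to them, so strike 3, 5 from Carol, Erin.
Carol has just one choice, so Carol = 6. Strike 6 from Omar, Priya, Erin.
So Priya = 7.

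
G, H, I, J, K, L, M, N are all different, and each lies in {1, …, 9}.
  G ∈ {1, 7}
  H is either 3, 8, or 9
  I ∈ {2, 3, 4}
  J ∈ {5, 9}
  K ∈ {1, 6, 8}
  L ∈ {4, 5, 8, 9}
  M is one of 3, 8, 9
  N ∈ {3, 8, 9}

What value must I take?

2

H, M, N share exactly the 3 values {3, 8, 9}; by pigeonhole those values go to them, so strike 3, 8, 9 from I, J, K, L.
J's domain is down to {5}, so J = 5. Eliminate 5 elsewhere: L.
L must be 4 (only option left). So I can't be 4.
So I = 2.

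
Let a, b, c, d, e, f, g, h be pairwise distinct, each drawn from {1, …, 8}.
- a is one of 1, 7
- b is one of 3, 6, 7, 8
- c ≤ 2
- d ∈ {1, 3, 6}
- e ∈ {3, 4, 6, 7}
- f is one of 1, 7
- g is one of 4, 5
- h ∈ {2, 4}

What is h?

4

Among the 8 variables, 5 fits only g (and all 8 values in {1, 2, 3, 4, 5, 6, 7, 8} must be used), so g = 5.
Among the 7 still-open variables, 8 fits only b (and all 7 values in {1, 2, 3, 4, 6, 7, 8} must be used), so b = 8.
a and f between them cover only {1, 7} — a naked pair. Remove those values from c, d, e.
c must be 2 (only option left). Remove 2 from h.
So h = 4.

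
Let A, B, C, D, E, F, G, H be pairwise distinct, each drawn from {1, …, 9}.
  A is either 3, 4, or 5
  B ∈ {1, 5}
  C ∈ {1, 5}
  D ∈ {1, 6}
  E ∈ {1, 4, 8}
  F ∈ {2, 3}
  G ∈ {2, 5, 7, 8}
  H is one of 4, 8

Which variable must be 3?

A

The 8 variables draw from only 8 values {1, 2, 3, 4, 5, 6, 7, 8}, so each is used; only D can be 6, hence D = 6.
The 7 still-open variables draw from only 7 values {1, 2, 3, 4, 5, 7, 8}, so each is used; only G can be 7, hence G = 7.
The 6 still-open variables together cover exactly {1, 2, 3, 4, 5, 8} — 6 values for 6 variables — and 2 appears only in F's list, so F = 2.
The 5 still-open variables draw from only 5 values {1, 3, 4, 5, 8}, so each is used; only A can be 3, hence A = 3.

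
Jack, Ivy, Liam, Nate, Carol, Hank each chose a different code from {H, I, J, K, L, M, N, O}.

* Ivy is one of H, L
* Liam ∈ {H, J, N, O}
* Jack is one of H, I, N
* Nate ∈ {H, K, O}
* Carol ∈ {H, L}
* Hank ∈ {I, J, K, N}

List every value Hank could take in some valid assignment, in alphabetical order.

I, J, K, N

Ivy and Carol between them cover only {H, L} — a naked pair. Remove those values from Jack, Liam, Nate.
No further eliminations apply; Hank can still be any of I, J, K, N.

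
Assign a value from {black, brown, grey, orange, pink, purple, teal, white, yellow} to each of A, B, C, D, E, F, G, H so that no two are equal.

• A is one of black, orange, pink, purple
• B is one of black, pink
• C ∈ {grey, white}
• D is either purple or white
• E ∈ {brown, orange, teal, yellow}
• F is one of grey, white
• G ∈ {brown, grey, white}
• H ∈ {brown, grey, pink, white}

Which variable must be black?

B

The 2 variables C and F are confined to {grey, white}, which locks those values in; drop them from D, G, H.
D must be purple (only option left). Eliminate purple elsewhere: A.
G's domain is down to {brown}, so G = brown. Eliminate brown elsewhere: E, H.
H has just one choice, so H = pink. Eliminate pink elsewhere: A, B.
So black goes to B.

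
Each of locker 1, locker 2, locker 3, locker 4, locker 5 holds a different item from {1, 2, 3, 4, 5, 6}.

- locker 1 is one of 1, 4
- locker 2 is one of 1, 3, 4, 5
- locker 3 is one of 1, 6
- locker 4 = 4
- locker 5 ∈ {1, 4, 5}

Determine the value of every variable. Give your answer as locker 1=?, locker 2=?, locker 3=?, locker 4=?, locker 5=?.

locker 4 has just one choice, so locker 4 = 4. Strike 4 from locker 1, locker 2, locker 5.
locker 1 must be 1 (only option left). So locker 2, locker 3, locker 5 can't be 1.
locker 3's domain is down to {6}, so locker 3 = 6.
locker 5's domain is down to {5}, so locker 5 = 5. Strike 5 from locker 2.
locker 2 must be 3 (only option left).

locker 1=1, locker 2=3, locker 3=6, locker 4=4, locker 5=5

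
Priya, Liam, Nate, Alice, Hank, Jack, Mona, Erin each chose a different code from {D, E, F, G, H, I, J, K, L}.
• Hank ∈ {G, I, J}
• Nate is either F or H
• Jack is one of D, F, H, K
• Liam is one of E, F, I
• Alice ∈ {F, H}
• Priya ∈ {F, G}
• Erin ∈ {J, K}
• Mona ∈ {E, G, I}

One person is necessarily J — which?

Hank

The 8 variables draw from only 8 values {D, E, F, G, H, I, J, K}, so each is used; only Jack can be D, hence Jack = D.
The 7 still-open variables together cover exactly {E, F, G, H, I, J, K} — 7 values for 7 variables — and K appears only in Erin's list, so Erin = K.
Among the 6 still-open variables, J fits only Hank (and all 6 values in {E, F, G, H, I, J} must be used), so Hank = J.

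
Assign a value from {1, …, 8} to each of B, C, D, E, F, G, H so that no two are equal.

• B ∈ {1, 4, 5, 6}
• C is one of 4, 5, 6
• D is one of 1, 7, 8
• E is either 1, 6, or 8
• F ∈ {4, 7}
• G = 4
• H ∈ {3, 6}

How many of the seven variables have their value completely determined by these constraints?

G's domain is down to {4}, so G = 4. Strike 4 from B, C, F.
F must be 7 (only option left). Remove 7 from D.
The 5 still-open variables together cover exactly {1, 3, 5, 6, 8} — 5 values for 5 variables — and 3 appears only in H's list, so H = 3.
Determined: F=7, G=4, H=3. The other variables each still have more than one consistent value. That makes 3.

3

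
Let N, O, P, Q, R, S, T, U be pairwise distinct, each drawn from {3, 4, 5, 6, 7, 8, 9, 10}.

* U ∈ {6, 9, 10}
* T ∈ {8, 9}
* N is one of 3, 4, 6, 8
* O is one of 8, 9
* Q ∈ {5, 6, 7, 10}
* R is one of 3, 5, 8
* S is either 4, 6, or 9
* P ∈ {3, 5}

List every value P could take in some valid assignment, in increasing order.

The 8 variables together cover exactly {3, 4, 5, 6, 7, 8, 9, 10} — 8 values for 8 variables — and 7 appears only in Q's list, so Q = 7.
Among the 7 still-open variables, 10 fits only U (and all 7 values in {3, 4, 5, 6, 8, 9, 10} must be used), so U = 10.
The 2 variables O and T are confined to {8, 9}, which locks those values in; drop them from N, R, S.
The 2 variables P and R are confined to {3, 5}, which locks those values in; drop them from N.
No further eliminations apply; P can still be any of 3, 5.

3, 5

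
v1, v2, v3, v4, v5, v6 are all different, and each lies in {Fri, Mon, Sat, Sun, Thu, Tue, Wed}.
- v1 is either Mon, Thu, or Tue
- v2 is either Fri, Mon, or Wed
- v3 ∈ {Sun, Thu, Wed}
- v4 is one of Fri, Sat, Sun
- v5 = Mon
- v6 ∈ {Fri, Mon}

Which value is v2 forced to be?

v5 has just one choice, so v5 = Mon. Remove Mon from v1, v2, v6.
That leaves v6 = Fri. Strike Fri from v2, v4.
So v2 = Wed.

Wed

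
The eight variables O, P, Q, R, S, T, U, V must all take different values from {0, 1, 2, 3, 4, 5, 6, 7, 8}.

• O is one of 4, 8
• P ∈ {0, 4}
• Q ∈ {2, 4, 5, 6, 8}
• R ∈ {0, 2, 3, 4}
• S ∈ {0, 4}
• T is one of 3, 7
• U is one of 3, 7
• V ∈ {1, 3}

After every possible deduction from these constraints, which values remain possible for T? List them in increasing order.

P and S share exactly the 2 values {0, 4}; by pigeonhole those values go to them, so strike 0, 4 from O, Q, R.
That leaves O = 8. So Q can't be 8.
The 2 variables T and U are confined to {3, 7}, which locks those values in; drop them from R, V.
That leaves R = 2. Remove 2 from Q.
That leaves V = 1.
No further eliminations apply; T can still be any of 3, 7.

3, 7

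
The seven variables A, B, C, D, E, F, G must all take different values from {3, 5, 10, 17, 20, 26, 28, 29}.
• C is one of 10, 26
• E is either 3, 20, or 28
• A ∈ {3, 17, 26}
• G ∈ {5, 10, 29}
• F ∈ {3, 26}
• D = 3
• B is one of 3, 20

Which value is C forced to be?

10

D has just one choice, so D = 3. Remove 3 from A, B, E, F.
F must be 26 (only option left). Remove 26 from A, C.
So C = 10.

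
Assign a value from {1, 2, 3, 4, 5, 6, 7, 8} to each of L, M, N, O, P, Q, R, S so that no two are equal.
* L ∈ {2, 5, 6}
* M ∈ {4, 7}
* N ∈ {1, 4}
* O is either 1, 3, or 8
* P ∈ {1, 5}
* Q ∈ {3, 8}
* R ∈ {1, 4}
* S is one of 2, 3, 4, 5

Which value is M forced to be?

The 8 variables together cover exactly {1, 2, 3, 4, 5, 6, 7, 8} — 8 values for 8 variables — and 6 appears only in L's list, so L = 6.
The 7 still-open variables together cover exactly {1, 2, 3, 4, 5, 7, 8} — 7 values for 7 variables — and 2 appears only in S's list, so S = 2.
The 6 still-open variables together cover exactly {1, 3, 4, 5, 7, 8} — 6 values for 6 variables — and 5 appears only in P's list, so P = 5.
Among the 5 still-open variables, 7 fits only M (and all 5 values in {1, 3, 4, 7, 8} must be used), so M = 7.

7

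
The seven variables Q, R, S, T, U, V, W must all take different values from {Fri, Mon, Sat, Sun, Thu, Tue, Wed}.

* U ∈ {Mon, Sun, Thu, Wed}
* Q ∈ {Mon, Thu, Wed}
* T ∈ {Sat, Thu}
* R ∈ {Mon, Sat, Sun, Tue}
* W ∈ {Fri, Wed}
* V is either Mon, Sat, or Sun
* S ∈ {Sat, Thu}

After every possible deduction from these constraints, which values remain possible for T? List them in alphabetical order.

Sat, Thu

The 7 variables together cover exactly {Fri, Mon, Sat, Sun, Thu, Tue, Wed} — 7 values for 7 variables — and Fri appears only in W's list, so W = Fri.
The 6 still-open variables draw from only 6 values {Mon, Sat, Sun, Thu, Tue, Wed}, so each is used; only R can be Tue, hence R = Tue.
S and T share exactly the 2 values {Sat, Thu}; by pigeonhole those values go to them, so strike Sat, Thu from Q, U, V.
No further eliminations apply; T can still be any of Sat, Thu.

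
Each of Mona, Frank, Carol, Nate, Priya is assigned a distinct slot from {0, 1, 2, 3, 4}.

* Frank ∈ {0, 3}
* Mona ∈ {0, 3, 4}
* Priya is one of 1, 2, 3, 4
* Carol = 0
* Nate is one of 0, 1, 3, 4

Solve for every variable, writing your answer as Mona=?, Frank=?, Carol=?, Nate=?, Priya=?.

Mona=4, Frank=3, Carol=0, Nate=1, Priya=2

Carol has just one choice, so Carol = 0. Strike 0 from Mona, Frank, Nate.
That leaves Frank = 3. So Mona, Nate, Priya can't be 3.
Mona must be 4 (only option left). Eliminate 4 elsewhere: Nate, Priya.
Nate has just one choice, so Nate = 1. Strike 1 from Priya.
That leaves Priya = 2.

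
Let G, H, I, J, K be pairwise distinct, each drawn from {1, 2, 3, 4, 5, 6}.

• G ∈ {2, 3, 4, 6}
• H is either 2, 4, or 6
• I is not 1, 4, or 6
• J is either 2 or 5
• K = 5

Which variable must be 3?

K's domain is down to {5}, so K = 5. Remove 5 from I, J.
J must be 2 (only option left). So G, H, I can't be 2.
So 3 goes to I.

I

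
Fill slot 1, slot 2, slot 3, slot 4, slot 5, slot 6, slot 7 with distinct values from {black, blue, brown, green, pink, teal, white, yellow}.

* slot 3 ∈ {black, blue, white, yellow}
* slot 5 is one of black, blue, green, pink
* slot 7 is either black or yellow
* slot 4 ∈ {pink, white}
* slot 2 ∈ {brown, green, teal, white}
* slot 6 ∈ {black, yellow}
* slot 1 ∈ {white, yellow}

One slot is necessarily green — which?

slot 5

The 2 variables slot 6 and slot 7 are confined to {black, yellow}, which locks those values in; drop them from slot 1, slot 3, slot 5.
That leaves slot 1 = white. Remove white from slot 2, slot 3, slot 4.
slot 3 has just one choice, so slot 3 = blue. Eliminate blue elsewhere: slot 5.
slot 4 has just one choice, so slot 4 = pink. So slot 5 can't be pink.
So green goes to slot 5.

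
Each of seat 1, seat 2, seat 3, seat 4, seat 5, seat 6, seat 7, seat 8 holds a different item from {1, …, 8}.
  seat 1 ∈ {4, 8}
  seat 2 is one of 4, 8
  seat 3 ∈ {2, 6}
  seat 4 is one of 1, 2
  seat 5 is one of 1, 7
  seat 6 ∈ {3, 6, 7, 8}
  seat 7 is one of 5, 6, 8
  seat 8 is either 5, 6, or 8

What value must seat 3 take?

The 8 variables draw from only 8 values {1, 2, 3, 4, 5, 6, 7, 8}, so each is used; only seat 6 can be 3, hence seat 6 = 3.
Among the 7 still-open variables, 7 fits only seat 5 (and all 7 values in {1, 2, 4, 5, 6, 7, 8} must be used), so seat 5 = 7.
The 6 still-open variables draw from only 6 values {1, 2, 4, 5, 6, 8}, so each is used; only seat 4 can be 1, hence seat 4 = 1.
The 5 still-open variables draw from only 5 values {2, 4, 5, 6, 8}, so each is used; only seat 3 can be 2, hence seat 3 = 2.

2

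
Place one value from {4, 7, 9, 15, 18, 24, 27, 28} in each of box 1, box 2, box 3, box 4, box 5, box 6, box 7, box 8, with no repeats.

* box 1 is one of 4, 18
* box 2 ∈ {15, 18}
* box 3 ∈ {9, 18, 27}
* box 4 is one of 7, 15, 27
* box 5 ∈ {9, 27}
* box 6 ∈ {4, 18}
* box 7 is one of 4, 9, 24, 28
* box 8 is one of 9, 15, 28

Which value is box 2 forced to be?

The 8 variables together cover exactly {4, 7, 9, 15, 18, 24, 27, 28} — 8 values for 8 variables — and 7 appears only in box 4's list, so box 4 = 7.
The 7 still-open variables together cover exactly {4, 9, 15, 18, 24, 27, 28} — 7 values for 7 variables — and 24 appears only in box 7's list, so box 7 = 24.
The 6 still-open variables draw from only 6 values {4, 9, 15, 18, 27, 28}, so each is used; only box 8 can be 28, hence box 8 = 28.
The 5 still-open variables draw from only 5 values {4, 9, 15, 18, 27}, so each is used; only box 2 can be 15, hence box 2 = 15.

15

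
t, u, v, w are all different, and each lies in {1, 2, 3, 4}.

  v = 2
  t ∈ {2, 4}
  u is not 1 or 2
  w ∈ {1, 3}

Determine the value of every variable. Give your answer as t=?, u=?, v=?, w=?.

v must be 2 (only option left). So t can't be 2.
t has just one choice, so t = 4. Eliminate 4 elsewhere: u.
That leaves u = 3. So w can't be 3.
w must be 1 (only option left).

t=4, u=3, v=2, w=1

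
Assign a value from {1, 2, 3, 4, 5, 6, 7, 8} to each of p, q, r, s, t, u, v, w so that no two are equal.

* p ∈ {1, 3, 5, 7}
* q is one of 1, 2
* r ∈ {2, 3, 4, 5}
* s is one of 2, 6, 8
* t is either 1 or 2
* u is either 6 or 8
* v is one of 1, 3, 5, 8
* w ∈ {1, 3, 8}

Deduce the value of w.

3

Among the 8 variables, 4 fits only r (and all 8 values in {1, 2, 3, 4, 5, 6, 7, 8} must be used), so r = 4.
Among the 7 still-open variables, 7 fits only p (and all 7 values in {1, 2, 3, 5, 6, 7, 8} must be used), so p = 7.
The 6 still-open variables draw from only 6 values {1, 2, 3, 5, 6, 8}, so each is used; only v can be 5, hence v = 5.
The 5 still-open variables together cover exactly {1, 2, 3, 6, 8} — 5 values for 5 variables — and 3 appears only in w's list, so w = 3.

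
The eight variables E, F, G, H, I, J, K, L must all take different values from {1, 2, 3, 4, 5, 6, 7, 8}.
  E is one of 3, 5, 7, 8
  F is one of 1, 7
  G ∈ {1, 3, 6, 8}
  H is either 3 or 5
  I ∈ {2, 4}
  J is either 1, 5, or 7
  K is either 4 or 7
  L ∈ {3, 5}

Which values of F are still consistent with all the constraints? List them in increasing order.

The 8 variables together cover exactly {1, 2, 3, 4, 5, 6, 7, 8} — 8 values for 8 variables — and 2 appears only in I's list, so I = 2.
Among the 7 still-open variables, 4 fits only K (and all 7 values in {1, 3, 4, 5, 6, 7, 8} must be used), so K = 4.
The 6 still-open variables together cover exactly {1, 3, 5, 6, 7, 8} — 6 values for 6 variables — and 6 appears only in G's list, so G = 6.
Among the 5 still-open variables, 8 fits only E (and all 5 values in {1, 3, 5, 7, 8} must be used), so E = 8.
H and L between them cover only {3, 5} — a naked pair. Remove those values from J.
No further eliminations apply; F can still be any of 1, 7.

1, 7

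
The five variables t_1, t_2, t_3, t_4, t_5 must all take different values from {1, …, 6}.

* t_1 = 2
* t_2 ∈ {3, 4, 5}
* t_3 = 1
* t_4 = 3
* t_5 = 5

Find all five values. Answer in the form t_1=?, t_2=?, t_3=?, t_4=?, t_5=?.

t_1=2, t_2=4, t_3=1, t_4=3, t_5=5

t_1's domain is down to {2}, so t_1 = 2.
t_3 has just one choice, so t_3 = 1.
t_4's domain is down to {3}, so t_4 = 3. Remove 3 from t_2.
t_5 has just one choice, so t_5 = 5. Strike 5 from t_2.
t_2 has just one choice, so t_2 = 4.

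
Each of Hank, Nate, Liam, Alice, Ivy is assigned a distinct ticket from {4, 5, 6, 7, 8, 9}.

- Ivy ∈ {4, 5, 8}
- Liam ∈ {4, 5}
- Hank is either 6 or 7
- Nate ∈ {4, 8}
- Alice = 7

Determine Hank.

Alice has just one choice, so Alice = 7. Strike 7 from Hank.
So Hank = 6.

6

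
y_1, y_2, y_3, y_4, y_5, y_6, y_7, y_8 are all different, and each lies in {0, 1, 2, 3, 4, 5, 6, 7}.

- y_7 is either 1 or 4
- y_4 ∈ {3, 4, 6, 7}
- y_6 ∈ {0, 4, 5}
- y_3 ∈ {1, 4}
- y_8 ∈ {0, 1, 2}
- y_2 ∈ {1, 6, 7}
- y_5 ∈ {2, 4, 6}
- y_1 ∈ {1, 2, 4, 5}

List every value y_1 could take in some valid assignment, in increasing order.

2, 5

The 8 variables draw from only 8 values {0, 1, 2, 3, 4, 5, 6, 7}, so each is used; only y_4 can be 3, hence y_4 = 3.
Among the 7 still-open variables, 7 fits only y_2 (and all 7 values in {0, 1, 2, 4, 5, 6, 7} must be used), so y_2 = 7.
The 6 still-open variables together cover exactly {0, 1, 2, 4, 5, 6} — 6 values for 6 variables — and 6 appears only in y_5's list, so y_5 = 6.
y_3 and y_7 between them cover only {1, 4} — a naked pair. Remove those values from y_1, y_6, y_8.
No further eliminations apply; y_1 can still be any of 2, 5.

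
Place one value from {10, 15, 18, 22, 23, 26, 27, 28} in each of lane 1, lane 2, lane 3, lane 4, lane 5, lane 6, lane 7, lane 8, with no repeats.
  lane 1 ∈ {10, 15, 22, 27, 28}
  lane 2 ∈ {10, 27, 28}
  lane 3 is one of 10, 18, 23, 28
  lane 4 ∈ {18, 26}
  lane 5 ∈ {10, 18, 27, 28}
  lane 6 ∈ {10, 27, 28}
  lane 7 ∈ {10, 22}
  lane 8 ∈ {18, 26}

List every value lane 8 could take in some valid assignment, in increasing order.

18, 26

The 8 variables draw from only 8 values {10, 15, 18, 22, 23, 26, 27, 28}, so each is used; only lane 1 can be 15, hence lane 1 = 15.
Among the 7 still-open variables, 22 fits only lane 7 (and all 7 values in {10, 18, 22, 23, 26, 27, 28} must be used), so lane 7 = 22.
Among the 6 still-open variables, 23 fits only lane 3 (and all 6 values in {10, 18, 23, 26, 27, 28} must be used), so lane 3 = 23.
lane 4 and lane 8 between them cover only {18, 26} — a naked pair. Remove those values from lane 5.
No further eliminations apply; lane 8 can still be any of 18, 26.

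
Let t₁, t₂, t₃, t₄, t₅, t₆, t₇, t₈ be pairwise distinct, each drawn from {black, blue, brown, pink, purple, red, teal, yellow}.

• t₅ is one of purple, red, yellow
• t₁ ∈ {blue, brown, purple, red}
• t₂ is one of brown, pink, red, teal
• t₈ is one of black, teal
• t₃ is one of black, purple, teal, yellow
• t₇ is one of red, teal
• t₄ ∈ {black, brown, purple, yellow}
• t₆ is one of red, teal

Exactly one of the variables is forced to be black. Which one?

The 8 variables draw from only 8 values {black, blue, brown, pink, purple, red, teal, yellow}, so each is used; only t₁ can be blue, hence t₁ = blue.
Among the 7 still-open variables, pink fits only t₂ (and all 7 values in {black, brown, pink, purple, red, teal, yellow} must be used), so t₂ = pink.
The 6 still-open variables draw from only 6 values {black, brown, purple, red, teal, yellow}, so each is used; only t₄ can be brown, hence t₄ = brown.
t₆ and t₇ between them cover only {red, teal} — a naked pair. Remove those values from t₃, t₅, t₈.
So black goes to t₈.

t₈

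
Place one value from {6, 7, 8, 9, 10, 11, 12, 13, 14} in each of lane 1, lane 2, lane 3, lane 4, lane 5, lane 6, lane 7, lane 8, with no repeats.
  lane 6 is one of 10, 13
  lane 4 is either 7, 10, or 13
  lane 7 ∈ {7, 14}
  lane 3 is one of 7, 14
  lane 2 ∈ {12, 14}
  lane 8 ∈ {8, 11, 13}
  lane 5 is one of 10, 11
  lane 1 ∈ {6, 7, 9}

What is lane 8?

8

The 2 variables lane 3 and lane 7 are confined to {7, 14}, which locks those values in; drop them from lane 1, lane 2, lane 4.
lane 2 must be 12 (only option left).
The 2 variables lane 4 and lane 6 are confined to {10, 13}, which locks those values in; drop them from lane 5, lane 8.
lane 5 has just one choice, so lane 5 = 11. Strike 11 from lane 8.
So lane 8 = 8.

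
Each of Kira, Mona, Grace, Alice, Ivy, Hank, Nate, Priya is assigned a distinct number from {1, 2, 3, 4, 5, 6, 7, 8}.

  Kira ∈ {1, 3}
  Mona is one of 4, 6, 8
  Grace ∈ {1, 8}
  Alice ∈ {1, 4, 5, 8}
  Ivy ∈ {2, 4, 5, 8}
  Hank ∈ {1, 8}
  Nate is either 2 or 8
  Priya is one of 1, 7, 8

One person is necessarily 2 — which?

Nate

The 8 variables draw from only 8 values {1, 2, 3, 4, 5, 6, 7, 8}, so each is used; only Kira can be 3, hence Kira = 3.
The 7 still-open variables together cover exactly {1, 2, 4, 5, 6, 7, 8} — 7 values for 7 variables — and 6 appears only in Mona's list, so Mona = 6.
The 6 still-open variables together cover exactly {1, 2, 4, 5, 7, 8} — 6 values for 6 variables — and 7 appears only in Priya's list, so Priya = 7.
Grace and Hank share exactly the 2 values {1, 8}; by pigeonhole those values go to them, so strike 1, 8 from Alice, Ivy, Nate.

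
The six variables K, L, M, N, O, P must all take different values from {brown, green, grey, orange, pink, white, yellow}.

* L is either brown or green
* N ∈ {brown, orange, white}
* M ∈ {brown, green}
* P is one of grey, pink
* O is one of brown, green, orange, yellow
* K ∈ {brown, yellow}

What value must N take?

L and M share exactly the 2 values {brown, green}; by pigeonhole those values go to them, so strike brown, green from K, N, O.
K must be yellow (only option left). Eliminate yellow elsewhere: O.
O has just one choice, so O = orange. Remove orange from N.
So N = white.

white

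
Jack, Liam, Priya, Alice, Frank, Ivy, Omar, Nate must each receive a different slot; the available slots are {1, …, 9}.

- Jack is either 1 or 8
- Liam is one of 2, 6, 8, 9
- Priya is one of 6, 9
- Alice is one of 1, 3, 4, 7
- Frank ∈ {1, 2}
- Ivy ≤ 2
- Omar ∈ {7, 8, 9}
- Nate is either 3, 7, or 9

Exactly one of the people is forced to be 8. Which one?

Jack

The 8 variables draw from only 8 values {1, 2, 3, 4, 6, 7, 8, 9}, so each is used; only Alice can be 4, hence Alice = 4.
Among the 7 still-open variables, 3 fits only Nate (and all 7 values in {1, 2, 3, 6, 7, 8, 9} must be used), so Nate = 3.
Among the 6 still-open variables, 7 fits only Omar (and all 6 values in {1, 2, 6, 7, 8, 9} must be used), so Omar = 7.
Frank and Ivy share exactly the 2 values {1, 2}; by pigeonhole those values go to them, so strike 1, 2 from Jack, Liam.
So 8 goes to Jack.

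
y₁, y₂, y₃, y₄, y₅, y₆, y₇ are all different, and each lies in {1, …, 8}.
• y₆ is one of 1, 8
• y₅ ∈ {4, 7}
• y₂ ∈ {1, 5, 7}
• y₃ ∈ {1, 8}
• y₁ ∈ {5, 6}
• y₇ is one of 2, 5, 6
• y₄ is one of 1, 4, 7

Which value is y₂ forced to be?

The 7 variables together cover exactly {1, 2, 4, 5, 6, 7, 8} — 7 values for 7 variables — and 2 appears only in y₇'s list, so y₇ = 2.
The 6 still-open variables draw from only 6 values {1, 4, 5, 6, 7, 8}, so each is used; only y₁ can be 6, hence y₁ = 6.
The 5 still-open variables draw from only 5 values {1, 4, 5, 7, 8}, so each is used; only y₂ can be 5, hence y₂ = 5.

5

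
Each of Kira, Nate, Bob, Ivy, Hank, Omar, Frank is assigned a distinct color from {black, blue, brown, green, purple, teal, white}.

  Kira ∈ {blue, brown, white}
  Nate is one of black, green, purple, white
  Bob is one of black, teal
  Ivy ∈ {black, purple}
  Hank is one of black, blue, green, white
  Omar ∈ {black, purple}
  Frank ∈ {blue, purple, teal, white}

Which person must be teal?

The 7 variables draw from only 7 values {black, blue, brown, green, purple, teal, white}, so each is used; only Kira can be brown, hence Kira = brown.
Ivy and Omar share exactly the 2 values {black, purple}; by pigeonhole those values go to them, so strike black, purple from Nate, Bob, Hank, Frank.
So teal goes to Bob.

Bob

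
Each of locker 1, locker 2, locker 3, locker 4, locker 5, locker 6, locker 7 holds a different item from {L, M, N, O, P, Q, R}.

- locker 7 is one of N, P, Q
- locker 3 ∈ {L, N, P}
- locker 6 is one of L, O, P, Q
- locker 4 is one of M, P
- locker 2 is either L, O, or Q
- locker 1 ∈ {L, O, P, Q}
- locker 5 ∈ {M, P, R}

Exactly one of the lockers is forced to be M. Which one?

locker 4

Among the 7 variables, R fits only locker 5 (and all 7 values in {L, M, N, O, P, Q, R} must be used), so locker 5 = R.
The 6 still-open variables draw from only 6 values {L, M, N, O, P, Q}, so each is used; only locker 4 can be M, hence locker 4 = M.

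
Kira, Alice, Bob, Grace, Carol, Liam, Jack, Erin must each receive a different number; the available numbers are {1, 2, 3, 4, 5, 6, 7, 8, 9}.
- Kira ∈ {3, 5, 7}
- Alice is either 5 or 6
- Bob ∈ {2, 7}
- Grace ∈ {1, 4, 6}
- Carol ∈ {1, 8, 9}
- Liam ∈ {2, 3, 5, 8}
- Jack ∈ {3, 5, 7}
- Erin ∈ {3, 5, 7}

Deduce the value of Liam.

8

Kira, Jack, Erin share exactly the 3 values {3, 5, 7}; by pigeonhole those values go to them, so strike 3, 5, 7 from Alice, Bob, Liam.
Alice must be 6 (only option left). Eliminate 6 elsewhere: Grace.
Bob has just one choice, so Bob = 2. Strike 2 from Liam.
So Liam = 8.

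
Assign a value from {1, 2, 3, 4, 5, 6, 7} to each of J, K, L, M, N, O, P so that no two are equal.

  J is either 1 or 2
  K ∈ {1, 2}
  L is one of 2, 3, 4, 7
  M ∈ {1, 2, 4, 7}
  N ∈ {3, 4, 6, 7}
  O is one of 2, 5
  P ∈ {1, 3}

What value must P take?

3

The 7 variables together cover exactly {1, 2, 3, 4, 5, 6, 7} — 7 values for 7 variables — and 5 appears only in O's list, so O = 5.
The 6 still-open variables draw from only 6 values {1, 2, 3, 4, 6, 7}, so each is used; only N can be 6, hence N = 6.
J and K between them cover only {1, 2} — a naked pair. Remove those values from L, M, P.
So P = 3.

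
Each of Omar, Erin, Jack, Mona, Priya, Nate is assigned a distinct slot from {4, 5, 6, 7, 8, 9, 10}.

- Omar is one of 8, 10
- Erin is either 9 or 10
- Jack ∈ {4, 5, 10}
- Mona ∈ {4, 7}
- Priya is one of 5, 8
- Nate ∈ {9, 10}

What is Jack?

4

The 6 variables together cover exactly {4, 5, 7, 8, 9, 10} — 6 values for 6 variables — and 7 appears only in Mona's list, so Mona = 7.
Among the 5 still-open variables, 4 fits only Jack (and all 5 values in {4, 5, 8, 9, 10} must be used), so Jack = 4.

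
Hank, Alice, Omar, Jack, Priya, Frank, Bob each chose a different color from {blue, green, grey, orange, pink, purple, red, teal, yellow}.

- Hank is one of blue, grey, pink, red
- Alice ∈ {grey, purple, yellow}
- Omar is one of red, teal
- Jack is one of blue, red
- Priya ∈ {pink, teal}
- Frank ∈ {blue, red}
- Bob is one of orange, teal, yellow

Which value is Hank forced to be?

grey

Jack and Frank share exactly the 2 values {blue, red}; by pigeonhole those values go to them, so strike blue, red from Hank, Omar.
That leaves Omar = teal. Remove teal from Priya, Bob.
Priya must be pink (only option left). Strike pink from Hank.
So Hank = grey.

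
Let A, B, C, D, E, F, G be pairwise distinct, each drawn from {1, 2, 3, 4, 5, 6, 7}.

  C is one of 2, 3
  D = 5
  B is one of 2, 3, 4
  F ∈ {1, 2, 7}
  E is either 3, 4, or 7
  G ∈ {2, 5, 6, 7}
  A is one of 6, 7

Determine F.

D must be 5 (only option left). Strike 5 from G.
The 6 still-open variables together cover exactly {1, 2, 3, 4, 6, 7} — 6 values for 6 variables — and 1 appears only in F's list, so F = 1.

1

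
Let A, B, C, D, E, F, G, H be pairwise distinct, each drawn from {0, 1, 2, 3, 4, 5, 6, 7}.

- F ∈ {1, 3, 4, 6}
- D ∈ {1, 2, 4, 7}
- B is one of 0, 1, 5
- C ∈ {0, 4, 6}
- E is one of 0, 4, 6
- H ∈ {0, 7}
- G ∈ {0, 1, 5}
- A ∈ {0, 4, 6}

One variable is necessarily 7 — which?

H

The 8 variables together cover exactly {0, 1, 2, 3, 4, 5, 6, 7} — 8 values for 8 variables — and 2 appears only in D's list, so D = 2.
Among the 7 still-open variables, 3 fits only F (and all 7 values in {0, 1, 3, 4, 5, 6, 7} must be used), so F = 3.
Among the 6 still-open variables, 7 fits only H (and all 6 values in {0, 1, 4, 5, 6, 7} must be used), so H = 7.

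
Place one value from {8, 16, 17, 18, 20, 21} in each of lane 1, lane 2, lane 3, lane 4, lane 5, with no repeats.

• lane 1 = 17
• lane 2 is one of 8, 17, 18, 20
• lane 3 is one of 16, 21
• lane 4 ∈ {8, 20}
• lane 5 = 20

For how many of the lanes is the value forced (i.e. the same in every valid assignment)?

lane 1 has just one choice, so lane 1 = 17. Eliminate 17 elsewhere: lane 2.
lane 5's domain is down to {20}, so lane 5 = 20. Remove 20 from lane 2, lane 4.
lane 4's domain is down to {8}, so lane 4 = 8. Strike 8 from lane 2.
lane 2 has just one choice, so lane 2 = 18.
Determined: lane 1=17, lane 2=18, lane 4=8, lane 5=20. The other lanes each still have more than one consistent value. That makes 4.

4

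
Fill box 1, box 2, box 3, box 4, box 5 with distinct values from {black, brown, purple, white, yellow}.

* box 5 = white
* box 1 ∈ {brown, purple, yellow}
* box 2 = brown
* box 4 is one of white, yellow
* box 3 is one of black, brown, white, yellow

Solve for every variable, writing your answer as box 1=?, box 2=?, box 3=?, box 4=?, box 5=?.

box 1=purple, box 2=brown, box 3=black, box 4=yellow, box 5=white

box 2's domain is down to {brown}, so box 2 = brown. So box 1, box 3 can't be brown.
box 5 must be white (only option left). Eliminate white elsewhere: box 3, box 4.
That leaves box 4 = yellow. Eliminate yellow elsewhere: box 1, box 3.
box 1 has just one choice, so box 1 = purple.
That leaves box 3 = black.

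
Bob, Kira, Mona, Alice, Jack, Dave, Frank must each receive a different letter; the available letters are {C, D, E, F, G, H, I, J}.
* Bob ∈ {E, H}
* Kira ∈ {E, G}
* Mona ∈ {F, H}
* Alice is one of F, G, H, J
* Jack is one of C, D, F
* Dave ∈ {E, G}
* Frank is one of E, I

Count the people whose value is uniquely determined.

Kira and Dave between them cover only {E, G} — a naked pair. Remove those values from Bob, Alice, Frank.
That leaves Bob = H. Eliminate H elsewhere: Mona, Alice.
Mona must be F (only option left). Eliminate F elsewhere: Alice, Jack.
That leaves Alice = J.
That leaves Frank = I.
Determined: Bob=H, Mona=F, Alice=J, Frank=I. The other people each still have more than one consistent value. That makes 4.

4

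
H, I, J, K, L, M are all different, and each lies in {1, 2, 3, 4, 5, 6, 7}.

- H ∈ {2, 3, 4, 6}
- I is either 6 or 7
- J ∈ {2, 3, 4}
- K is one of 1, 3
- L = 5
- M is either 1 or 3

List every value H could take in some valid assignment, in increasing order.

L's domain is down to {5}, so L = 5.
The 2 variables K and M are confined to {1, 3}, which locks those values in; drop them from H, J.
No further eliminations apply; H can still be any of 2, 4, 6.

2, 4, 6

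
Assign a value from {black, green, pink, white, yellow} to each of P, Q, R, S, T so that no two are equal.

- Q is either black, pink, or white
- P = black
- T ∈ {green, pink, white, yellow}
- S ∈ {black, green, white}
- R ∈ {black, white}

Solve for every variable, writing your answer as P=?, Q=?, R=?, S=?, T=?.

P=black, Q=pink, R=white, S=green, T=yellow

P has just one choice, so P = black. So Q, R, S can't be black.
R's domain is down to {white}, so R = white. Strike white from Q, S, T.
S's domain is down to {green}, so S = green. Eliminate green elsewhere: T.
Q must be pink (only option left). Eliminate pink elsewhere: T.
That leaves T = yellow.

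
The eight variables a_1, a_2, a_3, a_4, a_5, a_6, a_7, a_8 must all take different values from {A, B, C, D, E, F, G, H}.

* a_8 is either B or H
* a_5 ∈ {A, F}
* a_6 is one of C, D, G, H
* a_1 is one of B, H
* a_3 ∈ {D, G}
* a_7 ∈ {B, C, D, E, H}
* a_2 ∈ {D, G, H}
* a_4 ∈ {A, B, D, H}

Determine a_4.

A

The 8 variables together cover exactly {A, B, C, D, E, F, G, H} — 8 values for 8 variables — and E appears only in a_7's list, so a_7 = E.
Among the 7 still-open variables, C fits only a_6 (and all 7 values in {A, B, C, D, F, G, H} must be used), so a_6 = C.
The 6 still-open variables draw from only 6 values {A, B, D, F, G, H}, so each is used; only a_5 can be F, hence a_5 = F.
The 5 still-open variables together cover exactly {A, B, D, G, H} — 5 values for 5 variables — and A appears only in a_4's list, so a_4 = A.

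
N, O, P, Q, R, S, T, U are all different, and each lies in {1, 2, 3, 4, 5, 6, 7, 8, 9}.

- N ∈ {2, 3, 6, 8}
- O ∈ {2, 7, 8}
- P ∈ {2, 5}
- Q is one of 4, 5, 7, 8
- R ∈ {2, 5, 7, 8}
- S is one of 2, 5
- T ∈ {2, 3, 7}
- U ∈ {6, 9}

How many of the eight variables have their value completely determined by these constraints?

4

Among the 8 variables, 4 fits only Q (and all 8 values in {2, 3, 4, 5, 6, 7, 8, 9} must be used), so Q = 4.
The 7 still-open variables draw from only 7 values {2, 3, 5, 6, 7, 8, 9}, so each is used; only U can be 9, hence U = 9.
The 6 still-open variables draw from only 6 values {2, 3, 5, 6, 7, 8}, so each is used; only N can be 6, hence N = 6.
The 5 still-open variables draw from only 5 values {2, 3, 5, 7, 8}, so each is used; only T can be 3, hence T = 3.
P and S share exactly the 2 values {2, 5}; by pigeonhole those values go to them, so strike 2, 5 from O, R.
Determined: N=6, Q=4, T=3, U=9. The other variables each still have more than one consistent value. That makes 4.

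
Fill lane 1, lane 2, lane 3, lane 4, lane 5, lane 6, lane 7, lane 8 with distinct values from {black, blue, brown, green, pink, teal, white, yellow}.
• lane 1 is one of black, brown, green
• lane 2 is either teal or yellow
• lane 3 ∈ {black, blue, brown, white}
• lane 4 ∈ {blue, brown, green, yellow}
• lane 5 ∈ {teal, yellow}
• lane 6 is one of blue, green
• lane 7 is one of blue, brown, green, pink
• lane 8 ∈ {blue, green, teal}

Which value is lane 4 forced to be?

brown

The 8 variables together cover exactly {black, blue, brown, green, pink, teal, white, yellow} — 8 values for 8 variables — and pink appears only in lane 7's list, so lane 7 = pink.
The 7 still-open variables draw from only 7 values {black, blue, brown, green, teal, white, yellow}, so each is used; only lane 3 can be white, hence lane 3 = white.
Among the 6 still-open variables, black fits only lane 1 (and all 6 values in {black, blue, brown, green, teal, yellow} must be used), so lane 1 = black.
Among the 5 still-open variables, brown fits only lane 4 (and all 5 values in {blue, brown, green, teal, yellow} must be used), so lane 4 = brown.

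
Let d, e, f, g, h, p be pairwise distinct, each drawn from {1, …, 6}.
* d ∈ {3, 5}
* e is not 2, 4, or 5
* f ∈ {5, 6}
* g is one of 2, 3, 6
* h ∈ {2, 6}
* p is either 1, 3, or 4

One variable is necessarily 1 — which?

e

The 6 variables draw from only 6 values {1, 2, 3, 4, 5, 6}, so each is used; only p can be 4, hence p = 4.
Among the 5 still-open variables, 1 fits only e (and all 5 values in {1, 2, 3, 5, 6} must be used), so e = 1.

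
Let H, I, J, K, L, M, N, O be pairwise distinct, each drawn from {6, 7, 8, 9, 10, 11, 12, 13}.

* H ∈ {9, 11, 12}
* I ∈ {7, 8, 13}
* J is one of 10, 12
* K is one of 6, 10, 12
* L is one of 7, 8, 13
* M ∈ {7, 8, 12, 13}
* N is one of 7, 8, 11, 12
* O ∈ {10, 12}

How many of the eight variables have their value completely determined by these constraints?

3

The 8 variables together cover exactly {6, 7, 8, 9, 10, 11, 12, 13} — 8 values for 8 variables — and 6 appears only in K's list, so K = 6.
Among the 7 still-open variables, 9 fits only H (and all 7 values in {7, 8, 9, 10, 11, 12, 13} must be used), so H = 9.
The 6 still-open variables together cover exactly {7, 8, 10, 11, 12, 13} — 6 values for 6 variables — and 11 appears only in N's list, so N = 11.
J and O share exactly the 2 values {10, 12}; by pigeonhole those values go to them, so strike 10, 12 from M.
Determined: H=9, K=6, N=11. The other variables each still have more than one consistent value. That makes 3.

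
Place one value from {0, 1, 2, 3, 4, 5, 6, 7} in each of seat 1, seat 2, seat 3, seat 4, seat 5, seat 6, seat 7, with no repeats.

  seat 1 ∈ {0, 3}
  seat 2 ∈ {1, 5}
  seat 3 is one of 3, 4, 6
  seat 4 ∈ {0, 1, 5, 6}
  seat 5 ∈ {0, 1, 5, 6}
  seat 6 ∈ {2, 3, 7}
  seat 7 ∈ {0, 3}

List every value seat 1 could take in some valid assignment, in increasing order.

0, 3

seat 1 and seat 7 share exactly the 2 values {0, 3}; by pigeonhole those values go to them, so strike 0, 3 from seat 3, seat 4, seat 5, seat 6.
The 3 variables seat 2, seat 4, seat 5 are confined to {1, 5, 6}, which locks those values in; drop them from seat 3.
seat 3's domain is down to {4}, so seat 3 = 4.
No further eliminations apply; seat 1 can still be any of 0, 3.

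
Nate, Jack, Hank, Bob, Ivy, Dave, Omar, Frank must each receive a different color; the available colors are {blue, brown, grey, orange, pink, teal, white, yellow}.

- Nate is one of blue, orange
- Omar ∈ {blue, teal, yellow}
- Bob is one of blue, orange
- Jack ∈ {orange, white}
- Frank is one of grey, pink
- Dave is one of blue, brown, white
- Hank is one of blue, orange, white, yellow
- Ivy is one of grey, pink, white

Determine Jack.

Among the 8 variables, brown fits only Dave (and all 8 values in {blue, brown, grey, orange, pink, teal, white, yellow} must be used), so Dave = brown.
The 7 still-open variables draw from only 7 values {blue, grey, orange, pink, teal, white, yellow}, so each is used; only Omar can be teal, hence Omar = teal.
The 6 still-open variables together cover exactly {blue, grey, orange, pink, white, yellow} — 6 values for 6 variables — and yellow appears only in Hank's list, so Hank = yellow.
The 2 variables Nate and Bob are confined to {blue, orange}, which locks those values in; drop them from Jack.
So Jack = white.

white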